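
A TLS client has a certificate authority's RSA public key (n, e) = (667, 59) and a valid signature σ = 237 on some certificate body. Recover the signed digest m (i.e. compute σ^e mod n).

σ^2 ≡ 237^2 = 56169 ≡ 141
σ^4 ≡ 141^2 = 19881 ≡ 538
σ^8 ≡ 538^2 = 289444 ≡ 633
σ^16 ≡ 633^2 = 400689 ≡ 489
σ^32 ≡ 489^2 = 239121 ≡ 335
59 = 32 + 16 + 8 + 2 + 1, so σ^59 ≡ 335·489·633·141·237 ≡ 589 (mod 667)

589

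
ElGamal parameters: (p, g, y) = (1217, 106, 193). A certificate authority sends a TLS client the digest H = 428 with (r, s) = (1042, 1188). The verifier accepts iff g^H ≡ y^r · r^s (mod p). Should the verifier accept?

accept

Left side g^H mod p:
106^2 = 11236 ≡ 283
106^4 ≡ 283^2 = 80089 ≡ 984
106^8 ≡ 984^2 = 968256 ≡ 741
106^16 ≡ 741^2 = 549081 ≡ 214
106^32 ≡ 214^2 = 45796 ≡ 767
106^64 ≡ 767^2 = 588289 ≡ 478
106^128 ≡ 478^2 = 228484 ≡ 905
106^256 ≡ 905^2 = 819025 ≡ 1201
428 = 256 + 128 + 32 + 8 + 4, so 106^428 ≡ 1201·905·767·741·984 ≡ 94 (mod 1217)
Right side y^r · r^s mod p:
193^2 = 37249 ≡ 739
193^4 ≡ 739^2 = 546121 ≡ 905
193^8 ≡ 905^2 = 819025 ≡ 1201
193^16 ≡ 1201^2 = 1442401 ≡ 256
193^32 ≡ 256^2 = 65536 ≡ 1035
193^64 ≡ 1035^2 = 1071225 ≡ 265
193^128 ≡ 265^2 = 70225 ≡ 856
193^256 ≡ 856^2 = 732736 ≡ 102
193^512 ≡ 102^2 = 10404 ≡ 668
193^1024 ≡ 668^2 = 446224 ≡ 802
1042 = 1024 + 16 + 2, so 193^1042 ≡ 802·256·739 ≡ 961 (mod 1217)
1042^2 = 1085764 ≡ 200
1042^4 ≡ 200^2 = 40000 ≡ 1056
1042^8 ≡ 1056^2 = 1115136 ≡ 364
1042^16 ≡ 364^2 = 132496 ≡ 1060
1042^32 ≡ 1060^2 = 1123600 ≡ 309
1042^64 ≡ 309^2 = 95481 ≡ 555
1042^128 ≡ 555^2 = 308025 ≡ 124
1042^256 ≡ 124^2 = 15376 ≡ 772
1042^512 ≡ 772^2 = 595984 ≡ 871
1042^1024 ≡ 871^2 = 758641 ≡ 450
1188 = 1024 + 128 + 32 + 4, so 1042^1188 ≡ 450·124·309·1056 ≡ 1055 (mod 1217)
961·1055 = 1013855 ≡ 94 (mod 1217)
94 ≡ 94 (mod 1217), so the signature is genuine.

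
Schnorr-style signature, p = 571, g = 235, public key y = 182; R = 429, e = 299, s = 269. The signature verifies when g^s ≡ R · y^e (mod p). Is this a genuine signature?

genuine

g^s mod p:
235^2 = 55225 ≡ 409
235^4 ≡ 409^2 = 167281 ≡ 549
235^8 ≡ 549^2 = 301401 ≡ 484
235^16 ≡ 484^2 = 234256 ≡ 146
235^32 ≡ 146^2 = 21316 ≡ 189
235^64 ≡ 189^2 = 35721 ≡ 319
235^128 ≡ 319^2 = 101761 ≡ 123
235^256 ≡ 123^2 = 15129 ≡ 283
269 = 256 + 8 + 4 + 1, so 235^269 ≡ 283·484·549·235 ≡ 395 (mod 571)
R · y^e mod p:
182^2 = 33124 ≡ 6
182^4 ≡ 6^2 = 36
182^8 ≡ 36^2 = 1296 ≡ 154
182^16 ≡ 154^2 = 23716 ≡ 305
182^32 ≡ 305^2 = 93025 ≡ 523
182^64 ≡ 523^2 = 273529 ≡ 20
182^128 ≡ 20^2 = 400
182^256 ≡ 400^2 = 160000 ≡ 120
299 = 256 + 32 + 8 + 2 + 1, so 182^299 ≡ 120·523·154·6·182 ≡ 146 (mod 571)
429·146 = 62634 ≡ 395 (mod 571)
395 ≡ 395 (mod 571); signature holds.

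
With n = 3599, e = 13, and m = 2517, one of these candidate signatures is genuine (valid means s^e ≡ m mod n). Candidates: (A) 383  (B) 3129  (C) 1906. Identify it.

Candidate A: 383^13 mod 3599 = 2170
Candidate B: 3129^13 mod 3599 = 3118
Candidate C: 1906^13 mod 3599 = 2517
  → matches m = 2517

C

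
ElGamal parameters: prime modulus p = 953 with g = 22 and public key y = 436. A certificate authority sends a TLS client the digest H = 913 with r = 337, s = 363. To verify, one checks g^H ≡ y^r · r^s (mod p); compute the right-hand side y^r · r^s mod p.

326

436^337 mod 953 = 642
337^363 mod 953 = 716
y^r · r^s ≡ 642·716 = 459672 ≡ 326 (mod 953)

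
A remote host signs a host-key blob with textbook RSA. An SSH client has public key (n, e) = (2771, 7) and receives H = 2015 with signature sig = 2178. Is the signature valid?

sig^2 ≡ 2178^2 = 4743684 ≡ 2503
sig^4 ≡ 2503^2 = 6265009 ≡ 2549
7 = 4 + 2 + 1, so sig^7 ≡ 2549·2503·2178 ≡ 2015 (mod 2771)
Since 2015 equals the digest 2015, verification succeeds.

valid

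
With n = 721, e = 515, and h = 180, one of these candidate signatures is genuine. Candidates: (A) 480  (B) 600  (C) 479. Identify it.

C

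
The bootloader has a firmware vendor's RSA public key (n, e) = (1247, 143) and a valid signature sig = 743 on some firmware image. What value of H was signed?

1105

sig^2 ≡ 743^2 = 552049 ≡ 875
sig^4 ≡ 875^2 = 765625 ≡ 1214
sig^8 ≡ 1214^2 = 1473796 ≡ 1089
sig^16 ≡ 1089^2 = 1185921 ≡ 24
sig^32 ≡ 24^2 = 576
sig^64 ≡ 576^2 = 331776 ≡ 74
sig^128 ≡ 74^2 = 5476 ≡ 488
143 = 128 + 8 + 4 + 2 + 1, so sig^143 ≡ 488·1089·1214·875·743 ≡ 1105 (mod 1247)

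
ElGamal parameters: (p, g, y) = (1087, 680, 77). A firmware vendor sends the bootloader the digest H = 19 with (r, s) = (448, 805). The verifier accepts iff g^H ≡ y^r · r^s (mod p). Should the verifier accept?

accept

Left side g^H mod p:
680^19 mod 1087 = 236
Right side y^r · r^s mod p:
77^448 mod 1087 = 791
448^805 mod 1087 = 954
791·954 = 754614 ≡ 236 (mod 1087)
236 ≡ 236 (mod 1087), so the signature is genuine.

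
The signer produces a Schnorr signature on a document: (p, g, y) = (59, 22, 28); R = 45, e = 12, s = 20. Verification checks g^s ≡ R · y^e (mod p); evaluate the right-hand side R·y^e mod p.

28^2 = 784 ≡ 17
28^4 ≡ 17^2 = 289 ≡ 53
28^8 ≡ 53^2 = 2809 ≡ 36
12 = 8 + 4, so 28^12 ≡ 36·53 ≡ 20 (mod 59)
R · y^e ≡ 45·20 = 900 ≡ 15 (mod 59)

15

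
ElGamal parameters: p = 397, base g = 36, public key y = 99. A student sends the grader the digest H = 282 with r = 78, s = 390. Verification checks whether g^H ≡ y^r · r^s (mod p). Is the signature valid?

Left side g^H mod p:
36^2 = 1296 ≡ 105
36^4 ≡ 105^2 = 11025 ≡ 306
36^8 ≡ 306^2 = 93636 ≡ 341
36^16 ≡ 341^2 = 116281 ≡ 357
36^32 ≡ 357^2 = 127449 ≡ 12
36^64 ≡ 12^2 = 144
36^128 ≡ 144^2 = 20736 ≡ 92
36^256 ≡ 92^2 = 8464 ≡ 127
282 = 256 + 16 + 8 + 2, so 36^282 ≡ 127·357·341·105 ≡ 120 (mod 397)
Right side y^r · r^s mod p:
99^2 = 9801 ≡ 273
99^4 ≡ 273^2 = 74529 ≡ 290
99^8 ≡ 290^2 = 84100 ≡ 333
99^16 ≡ 333^2 = 110889 ≡ 126
99^32 ≡ 126^2 = 15876 ≡ 393
99^64 ≡ 393^2 = 154449 ≡ 16
78 = 64 + 8 + 4 + 2, so 99^78 ≡ 16·333·290·273 ≡ 99 (mod 397)
78^2 = 6084 ≡ 129
78^4 ≡ 129^2 = 16641 ≡ 364
78^8 ≡ 364^2 = 132496 ≡ 295
78^16 ≡ 295^2 = 87025 ≡ 82
78^32 ≡ 82^2 = 6724 ≡ 372
78^64 ≡ 372^2 = 138384 ≡ 228
78^128 ≡ 228^2 = 51984 ≡ 374
78^256 ≡ 374^2 = 139876 ≡ 132
390 = 256 + 128 + 4 + 2, so 78^390 ≡ 132·374·364·129 ≡ 314 (mod 397)
99·314 = 31086 ≡ 120 (mod 397)
120 ≡ 120 (mod 397), so the signature is genuine.

valid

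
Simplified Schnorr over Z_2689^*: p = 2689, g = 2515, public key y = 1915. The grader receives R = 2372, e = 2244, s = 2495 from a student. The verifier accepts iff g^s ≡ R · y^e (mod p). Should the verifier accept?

g^s mod p:
2515^2495 mod 2689 = 2096
R · y^e mod p:
1915^2244 mod 2689 = 672
2372·672 = 1593984 ≡ 2096 (mod 2689)
2096 ≡ 2096 (mod 2689); signature holds.

accept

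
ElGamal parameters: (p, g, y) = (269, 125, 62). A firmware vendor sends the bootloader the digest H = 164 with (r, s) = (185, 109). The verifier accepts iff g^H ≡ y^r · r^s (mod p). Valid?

Left side g^H mod p:
125^2 = 15625 ≡ 23
125^4 ≡ 23^2 = 529 ≡ 260
125^8 ≡ 260^2 = 67600 ≡ 81
125^16 ≡ 81^2 = 6561 ≡ 105
125^32 ≡ 105^2 = 11025 ≡ 265
125^64 ≡ 265^2 = 70225 ≡ 16
125^128 ≡ 16^2 = 256
164 = 128 + 32 + 4, so 125^164 ≡ 256·265·260 ≡ 70 (mod 269)
Right side y^r · r^s mod p:
62^2 = 3844 ≡ 78
62^4 ≡ 78^2 = 6084 ≡ 166
62^8 ≡ 166^2 = 27556 ≡ 118
62^16 ≡ 118^2 = 13924 ≡ 205
62^32 ≡ 205^2 = 42025 ≡ 61
62^64 ≡ 61^2 = 3721 ≡ 224
62^128 ≡ 224^2 = 50176 ≡ 142
185 = 128 + 32 + 16 + 8 + 1, so 62^185 ≡ 142·61·205·118·62 ≡ 21 (mod 269)
185^2 = 34225 ≡ 62
185^4 ≡ 62^2 = 3844 ≡ 78
185^8 ≡ 78^2 = 6084 ≡ 166
185^16 ≡ 166^2 = 27556 ≡ 118
185^32 ≡ 118^2 = 13924 ≡ 205
185^64 ≡ 205^2 = 42025 ≡ 61
109 = 64 + 32 + 8 + 4 + 1, so 185^109 ≡ 61·205·166·78·185 ≡ 93 (mod 269)
21·93 = 1953 ≡ 70 (mod 269)
70 ≡ 70 (mod 269), so the signature is genuine.

yes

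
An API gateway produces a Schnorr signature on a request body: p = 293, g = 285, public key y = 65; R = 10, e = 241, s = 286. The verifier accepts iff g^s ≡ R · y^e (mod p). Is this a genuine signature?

genuine

g^s mod p:
285^286 mod 293 = 132
R · y^e mod p:
65^241 mod 293 = 189
10·189 = 1890 ≡ 132 (mod 293)
132 ≡ 132 (mod 293); signature holds.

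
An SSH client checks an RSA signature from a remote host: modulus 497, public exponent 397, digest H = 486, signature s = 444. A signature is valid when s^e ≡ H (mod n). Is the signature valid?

s^2 ≡ 444^2 = 197136 ≡ 324
s^4 ≡ 324^2 = 104976 ≡ 109
s^8 ≡ 109^2 = 11881 ≡ 450
s^16 ≡ 450^2 = 202500 ≡ 221
s^32 ≡ 221^2 = 48841 ≡ 135
s^64 ≡ 135^2 = 18225 ≡ 333
s^128 ≡ 333^2 = 110889 ≡ 58
s^256 ≡ 58^2 = 3364 ≡ 382
397 = 256 + 128 + 8 + 4 + 1, so s^397 ≡ 382·58·450·109·444 ≡ 486 (mod 497)
486 = H, so the signature checks out.

valid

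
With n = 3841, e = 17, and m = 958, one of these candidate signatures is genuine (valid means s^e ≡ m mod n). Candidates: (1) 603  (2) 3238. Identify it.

Candidate 1: 603^2 = 363609 ≡ 2555; 603^4 ≡ 2555^2 = 6528025 ≡ 2166; 603^8 ≡ 2166^2 = 4691556 ≡ 1695; 603^16 ≡ 1695^2 = 2873025 ≡ 3798; 17 = 16 + 1, so 603^17 ≡ 3798·603 ≡ 958 (mod 3841)
  → matches m = 958
Candidate 2: 3238^2 = 10484644 ≡ 2555; 3238^4 ≡ 2555^2 = 6528025 ≡ 2166; 3238^8 ≡ 2166^2 = 4691556 ≡ 1695; 3238^16 ≡ 1695^2 = 2873025 ≡ 3798; 17 = 16 + 1, so 3238^17 ≡ 3798·3238 ≡ 2883 (mod 3841)

1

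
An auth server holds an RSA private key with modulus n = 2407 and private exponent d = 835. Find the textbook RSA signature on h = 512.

801

Squares mod 2407: h^1≡512, h^2≡2188, h^4≡2228, h^8≡750, h^16≡1669, h^32≡662, h^64≡170, h^128≡16, h^256≡256, h^512≡547
835 = 512 + 256 + 64 + 2 + 1, so h^835 ≡ 547·256·170·2188·512 ≡ 801 (mod 2407)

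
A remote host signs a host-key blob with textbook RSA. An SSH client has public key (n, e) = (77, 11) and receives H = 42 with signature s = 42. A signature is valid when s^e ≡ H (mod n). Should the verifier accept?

accept

Squares mod 77: s^1≡42, s^2≡70, s^4≡49, s^8≡14
11 = 8 + 2 + 1, so s^11 ≡ 14·70·42 ≡ 42 (mod 77)
s^11 mod 77 = 42 matches H.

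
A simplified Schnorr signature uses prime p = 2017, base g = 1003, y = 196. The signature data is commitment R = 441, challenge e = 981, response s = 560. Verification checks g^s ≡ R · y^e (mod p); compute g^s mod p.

988

1003^2 = 1006009 ≡ 1543
1003^4 ≡ 1543^2 = 2380849 ≡ 789
1003^8 ≡ 789^2 = 622521 ≡ 1285
1003^16 ≡ 1285^2 = 1651225 ≡ 1319
1003^32 ≡ 1319^2 = 1739761 ≡ 1107
1003^64 ≡ 1107^2 = 1225449 ≡ 1130
1003^128 ≡ 1130^2 = 1276900 ≡ 139
1003^256 ≡ 139^2 = 19321 ≡ 1168
1003^512 ≡ 1168^2 = 1364224 ≡ 732
560 = 512 + 32 + 16, so 1003^560 ≡ 732·1107·1319 ≡ 988 (mod 2017)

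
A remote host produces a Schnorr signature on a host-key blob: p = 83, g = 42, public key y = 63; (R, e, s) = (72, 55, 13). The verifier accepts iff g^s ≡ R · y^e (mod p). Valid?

g^s mod p:
42^13 mod 83 = 73
R · y^e mod p:
63^55 mod 83 = 26
72·26 = 1872 ≡ 46 (mod 83)
73 ≠ 46; the check fails.

no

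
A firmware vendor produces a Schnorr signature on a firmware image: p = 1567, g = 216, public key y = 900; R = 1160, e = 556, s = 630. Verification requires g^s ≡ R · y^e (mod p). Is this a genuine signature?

g^s mod p:
216^2 = 46656 ≡ 1213
216^4 ≡ 1213^2 = 1471369 ≡ 1523
216^8 ≡ 1523^2 = 2319529 ≡ 369
216^16 ≡ 369^2 = 136161 ≡ 1399
216^32 ≡ 1399^2 = 1957201 ≡ 18
216^64 ≡ 18^2 = 324
216^128 ≡ 324^2 = 104976 ≡ 1554
216^256 ≡ 1554^2 = 2414916 ≡ 169
216^512 ≡ 169^2 = 28561 ≡ 355
630 = 512 + 64 + 32 + 16 + 4 + 2, so 216^630 ≡ 355·324·18·1399·1523·1213 ≡ 757 (mod 1567)
R · y^e mod p:
900^2 = 810000 ≡ 1428
900^4 ≡ 1428^2 = 2039184 ≡ 517
900^8 ≡ 517^2 = 267289 ≡ 899
900^16 ≡ 899^2 = 808201 ≡ 1196
900^32 ≡ 1196^2 = 1430416 ≡ 1312
900^64 ≡ 1312^2 = 1721344 ≡ 778
900^128 ≡ 778^2 = 605284 ≡ 422
900^256 ≡ 422^2 = 178084 ≡ 1013
900^512 ≡ 1013^2 = 1026169 ≡ 1351
556 = 512 + 32 + 8 + 4, so 900^556 ≡ 1351·1312·899·517 ≡ 971 (mod 1567)
1160·971 = 1126360 ≡ 1254 (mod 1567)
757 ≠ 1254; the check fails.

forged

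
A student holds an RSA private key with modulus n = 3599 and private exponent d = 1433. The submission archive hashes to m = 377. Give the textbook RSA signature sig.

3122

m^1433 mod 3599 = 3122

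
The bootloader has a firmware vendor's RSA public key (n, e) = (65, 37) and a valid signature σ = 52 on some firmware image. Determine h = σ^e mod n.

52

σ^2 ≡ 52^2 = 2704 ≡ 39
σ^4 ≡ 39^2 = 1521 ≡ 26
σ^8 ≡ 26^2 = 676 ≡ 26
σ^16 ≡ 26^2 = 676 ≡ 26
σ^32 ≡ 26^2 = 676 ≡ 26
37 = 32 + 4 + 1, so σ^37 ≡ 26·26·52 ≡ 52 (mod 65)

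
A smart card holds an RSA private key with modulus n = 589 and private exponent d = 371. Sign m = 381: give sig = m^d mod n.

324

m^2 ≡ 381^2 = 145161 ≡ 267
m^4 ≡ 267^2 = 71289 ≡ 20
m^8 ≡ 20^2 = 400
m^16 ≡ 400^2 = 160000 ≡ 381
m^32 ≡ 381^2 = 145161 ≡ 267
m^64 ≡ 267^2 = 71289 ≡ 20
m^128 ≡ 20^2 = 400
m^256 ≡ 400^2 = 160000 ≡ 381
371 = 256 + 64 + 32 + 16 + 2 + 1, so m^371 ≡ 381·20·267·381·267·381 ≡ 324 (mod 589)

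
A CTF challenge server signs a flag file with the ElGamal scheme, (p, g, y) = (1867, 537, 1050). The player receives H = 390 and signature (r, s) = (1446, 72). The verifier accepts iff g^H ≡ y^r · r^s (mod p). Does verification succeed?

Left side g^H mod p:
537^2 = 288369 ≡ 851
537^4 ≡ 851^2 = 724201 ≡ 1672
537^8 ≡ 1672^2 = 2795584 ≡ 685
537^16 ≡ 685^2 = 469225 ≡ 608
537^32 ≡ 608^2 = 369664 ≡ 1865
537^64 ≡ 1865^2 = 3478225 ≡ 4
537^128 ≡ 4^2 = 16
537^256 ≡ 16^2 = 256
390 = 256 + 128 + 4 + 2, so 537^390 ≡ 256·16·1672·851 ≡ 502 (mod 1867)
Right side y^r · r^s mod p:
1050^2 = 1102500 ≡ 970
1050^4 ≡ 970^2 = 940900 ≡ 1799
1050^8 ≡ 1799^2 = 3236401 ≡ 890
1050^16 ≡ 890^2 = 792100 ≡ 492
1050^32 ≡ 492^2 = 242064 ≡ 1221
1050^64 ≡ 1221^2 = 1490841 ≡ 975
1050^128 ≡ 975^2 = 950625 ≡ 322
1050^256 ≡ 322^2 = 103684 ≡ 999
1050^512 ≡ 999^2 = 998001 ≡ 1023
1050^1024 ≡ 1023^2 = 1046529 ≡ 1009
1446 = 1024 + 256 + 128 + 32 + 4 + 2, so 1050^1446 ≡ 1009·999·322·1221·1799·970 ≡ 625 (mod 1867)
1446^2 = 2090916 ≡ 1743
1446^4 ≡ 1743^2 = 3038049 ≡ 440
1446^8 ≡ 440^2 = 193600 ≡ 1299
1446^16 ≡ 1299^2 = 1687401 ≡ 1500
1446^32 ≡ 1500^2 = 2250000 ≡ 265
1446^64 ≡ 265^2 = 70225 ≡ 1146
72 = 64 + 8, so 1446^72 ≡ 1146·1299 ≡ 655 (mod 1867)
625·655 = 409375 ≡ 502 (mod 1867)
502 ≡ 502 (mod 1867), so the signature is genuine.

passes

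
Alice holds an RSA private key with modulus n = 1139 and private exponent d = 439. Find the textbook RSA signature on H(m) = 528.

494

Squares mod 1139: (H(m))^1≡528, (H(m))^2≡868, (H(m))^4≡545, (H(m))^8≡885, (H(m))^16≡732, (H(m))^32≡494, (H(m))^64≡290, (H(m))^128≡953, (H(m))^256≡426
439 = 256 + 128 + 32 + 16 + 4 + 2 + 1, so (H(m))^439 ≡ 426·953·494·732·545·868·528 ≡ 494 (mod 1139)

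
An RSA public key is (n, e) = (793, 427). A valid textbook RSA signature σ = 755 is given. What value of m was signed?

σ^2 ≡ 755^2 = 570025 ≡ 651
σ^4 ≡ 651^2 = 423801 ≡ 339
σ^8 ≡ 339^2 = 114921 ≡ 729
σ^16 ≡ 729^2 = 531441 ≡ 131
σ^32 ≡ 131^2 = 17161 ≡ 508
σ^64 ≡ 508^2 = 258064 ≡ 339
σ^128 ≡ 339^2 = 114921 ≡ 729
σ^256 ≡ 729^2 = 531441 ≡ 131
427 = 256 + 128 + 32 + 8 + 2 + 1, so σ^427 ≡ 131·729·508·729·651·755 ≡ 586 (mod 793)

586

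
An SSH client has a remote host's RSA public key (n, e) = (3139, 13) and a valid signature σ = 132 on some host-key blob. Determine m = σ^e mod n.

915

σ^2 ≡ 132^2 = 17424 ≡ 1729
σ^4 ≡ 1729^2 = 2989441 ≡ 1113
σ^8 ≡ 1113^2 = 1238769 ≡ 2003
13 = 8 + 4 + 1, so σ^13 ≡ 2003·1113·132 ≡ 915 (mod 3139)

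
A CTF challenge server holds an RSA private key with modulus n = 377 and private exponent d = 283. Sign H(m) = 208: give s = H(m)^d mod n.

299

Squares mod 377: (H(m))^1≡208, (H(m))^2≡286, (H(m))^4≡364, (H(m))^8≡169, (H(m))^16≡286, (H(m))^32≡364, (H(m))^64≡169, (H(m))^128≡286, (H(m))^256≡364
283 = 256 + 16 + 8 + 2 + 1, so (H(m))^283 ≡ 364·286·169·286·208 ≡ 299 (mod 377)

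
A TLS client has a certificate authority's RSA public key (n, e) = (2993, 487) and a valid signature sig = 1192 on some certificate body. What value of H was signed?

sig^2 ≡ 1192^2 = 1420864 ≡ 2182
sig^4 ≡ 2182^2 = 4761124 ≡ 2254
sig^8 ≡ 2254^2 = 5080516 ≡ 1395
sig^16 ≡ 1395^2 = 1946025 ≡ 575
sig^32 ≡ 575^2 = 330625 ≡ 1395
sig^64 ≡ 1395^2 = 1946025 ≡ 575
sig^128 ≡ 575^2 = 330625 ≡ 1395
sig^256 ≡ 1395^2 = 1946025 ≡ 575
487 = 256 + 128 + 64 + 32 + 4 + 2 + 1, so sig^487 ≡ 575·1395·575·1395·2254·2182·1192 ≡ 998 (mod 2993)

998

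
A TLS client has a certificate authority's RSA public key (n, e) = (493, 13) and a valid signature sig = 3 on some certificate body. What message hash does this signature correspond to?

sig^2 ≡ 3^2 = 9
sig^4 ≡ 9^2 = 81
sig^8 ≡ 81^2 = 6561 ≡ 152
13 = 8 + 4 + 1, so sig^13 ≡ 152·81·3 ≡ 454 (mod 493)

454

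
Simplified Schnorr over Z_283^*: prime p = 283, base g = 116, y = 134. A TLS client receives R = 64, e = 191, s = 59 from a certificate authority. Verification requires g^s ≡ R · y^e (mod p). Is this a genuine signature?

g^s mod p:
116^2 = 13456 ≡ 155
116^4 ≡ 155^2 = 24025 ≡ 253
116^8 ≡ 253^2 = 64009 ≡ 51
116^16 ≡ 51^2 = 2601 ≡ 54
116^32 ≡ 54^2 = 2916 ≡ 86
59 = 32 + 16 + 8 + 2 + 1, so 116^59 ≡ 86·54·51·155·116 ≡ 168 (mod 283)
R · y^e mod p:
134^2 = 17956 ≡ 127
134^4 ≡ 127^2 = 16129 ≡ 281
134^8 ≡ 281^2 = 78961 ≡ 4
134^16 ≡ 4^2 = 16
134^32 ≡ 16^2 = 256
134^64 ≡ 256^2 = 65536 ≡ 163
134^128 ≡ 163^2 = 26569 ≡ 250
191 = 128 + 32 + 16 + 8 + 4 + 2 + 1, so 134^191 ≡ 250·256·16·4·281·127·134 ≡ 38 (mod 283)
64·38 = 2432 ≡ 168 (mod 283)
168 ≡ 168 (mod 283); signature holds.

genuine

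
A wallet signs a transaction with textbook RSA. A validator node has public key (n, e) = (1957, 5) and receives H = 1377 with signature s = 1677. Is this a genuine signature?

genuine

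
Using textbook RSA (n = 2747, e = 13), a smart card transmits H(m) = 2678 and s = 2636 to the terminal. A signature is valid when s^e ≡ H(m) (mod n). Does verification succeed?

s^2 ≡ 2636^2 = 6948496 ≡ 1333
s^4 ≡ 1333^2 = 1776889 ≡ 2327
s^8 ≡ 2327^2 = 5414929 ≡ 592
13 = 8 + 4 + 1, so s^13 ≡ 592·2327·2636 ≡ 2678 (mod 2747)
Since 2678 equals the digest 2678, verification succeeds.

passes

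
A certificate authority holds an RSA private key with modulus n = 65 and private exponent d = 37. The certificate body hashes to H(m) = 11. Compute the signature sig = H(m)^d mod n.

11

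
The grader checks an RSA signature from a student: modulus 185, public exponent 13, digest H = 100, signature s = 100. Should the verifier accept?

Squares mod 185: s^1≡100, s^2≡10, s^4≡100, s^8≡10
13 = 8 + 4 + 1, so s^13 ≡ 10·100·100 ≡ 100 (mod 185)
Since 100 equals the digest 100, verification succeeds.

accept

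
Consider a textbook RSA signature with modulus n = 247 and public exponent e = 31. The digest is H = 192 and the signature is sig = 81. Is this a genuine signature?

sig^31 mod 247 = 55
The recovered value 55 does not match the digest 192.

forged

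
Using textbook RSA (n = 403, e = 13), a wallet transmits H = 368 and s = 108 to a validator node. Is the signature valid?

valid

s^2 ≡ 108^2 = 11664 ≡ 380
s^4 ≡ 380^2 = 144400 ≡ 126
s^8 ≡ 126^2 = 15876 ≡ 159
13 = 8 + 4 + 1, so s^13 ≡ 159·126·108 ≡ 368 (mod 403)
Since 368 equals the digest 368, verification succeeds.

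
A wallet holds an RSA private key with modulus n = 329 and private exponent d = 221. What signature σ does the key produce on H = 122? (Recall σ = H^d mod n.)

Squares mod 329: H^1≡122, H^2≡79, H^4≡319, H^8≡100, H^16≡130, H^32≡121, H^64≡165, H^128≡247
221 = 128 + 64 + 16 + 8 + 4 + 1, so H^221 ≡ 247·165·130·100·319·122 ≡ 54 (mod 329)

54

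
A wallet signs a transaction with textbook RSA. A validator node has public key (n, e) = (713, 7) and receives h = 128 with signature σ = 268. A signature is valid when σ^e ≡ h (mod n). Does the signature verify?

does not verify

σ^7 mod 713 = 80
80 ≠ 128, so verification fails.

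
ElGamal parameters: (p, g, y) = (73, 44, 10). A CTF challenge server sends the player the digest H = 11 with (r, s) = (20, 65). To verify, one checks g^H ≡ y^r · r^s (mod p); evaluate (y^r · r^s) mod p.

33

10^2 = 100 ≡ 27
10^4 ≡ 27^2 = 729 ≡ 72
10^8 ≡ 72^2 = 5184 ≡ 1
10^16 ≡ 1^2 = 1
20 = 16 + 4, so 10^20 ≡ 1·72 ≡ 72 (mod 73)
20^2 = 400 ≡ 35
20^4 ≡ 35^2 = 1225 ≡ 57
20^8 ≡ 57^2 = 3249 ≡ 37
20^16 ≡ 37^2 = 1369 ≡ 55
20^32 ≡ 55^2 = 3025 ≡ 32
20^64 ≡ 32^2 = 1024 ≡ 2
65 = 64 + 1, so 20^65 ≡ 2·20 ≡ 40 (mod 73)
y^r · r^s ≡ 72·40 = 2880 ≡ 33 (mod 73)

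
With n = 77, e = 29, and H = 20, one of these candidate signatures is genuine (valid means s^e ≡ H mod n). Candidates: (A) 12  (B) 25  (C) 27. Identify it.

C

Candidate A: Squares mod 77: 12^1≡12, 12^2≡67, 12^4≡23, 12^8≡67, 12^16≡23; 29 = 16 + 8 + 4 + 1, so 12^29 ≡ 23·67·23·12 ≡ 45 (mod 77)
Candidate B: Squares mod 77: 25^1≡25, 25^2≡9, 25^4≡4, 25^8≡16, 25^16≡25; 29 = 16 + 8 + 4 + 1, so 25^29 ≡ 25·16·4·25 ≡ 37 (mod 77)
Candidate C: Squares mod 77: 27^1≡27, 27^2≡36, 27^4≡64, 27^8≡15, 27^16≡71; 29 = 16 + 8 + 4 + 1, so 27^29 ≡ 71·15·64·27 ≡ 20 (mod 77)
  → matches H = 20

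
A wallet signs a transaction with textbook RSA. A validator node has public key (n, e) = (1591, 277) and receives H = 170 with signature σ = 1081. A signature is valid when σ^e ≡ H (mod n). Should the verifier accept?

σ^2 ≡ 1081^2 = 1168561 ≡ 767
σ^4 ≡ 767^2 = 588289 ≡ 1210
σ^8 ≡ 1210^2 = 1464100 ≡ 380
σ^16 ≡ 380^2 = 144400 ≡ 1210
σ^32 ≡ 1210^2 = 1464100 ≡ 380
σ^64 ≡ 380^2 = 144400 ≡ 1210
σ^128 ≡ 1210^2 = 1464100 ≡ 380
σ^256 ≡ 380^2 = 144400 ≡ 1210
277 = 256 + 16 + 4 + 1, so σ^277 ≡ 1210·1210·1210·1081 ≡ 1081 (mod 1591)
The recovered value 1081 does not match the digest 170.

reject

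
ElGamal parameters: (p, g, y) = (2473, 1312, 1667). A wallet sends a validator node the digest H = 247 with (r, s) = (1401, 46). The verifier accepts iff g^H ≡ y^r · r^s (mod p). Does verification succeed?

fails

Left side g^H mod p:
Squares mod 2473: 1312^1≡1312, 1312^2≡136, 1312^4≡1185, 1312^8≡2034, 1312^16≡2300, 1312^32≡253, 1312^64≡2184, 1312^128≡1912
247 = 128 + 64 + 32 + 16 + 4 + 2 + 1, so 1312^247 ≡ 1912·2184·253·2300·1185·136·1312 ≡ 1624 (mod 2473)
Right side y^r · r^s mod p:
Squares mod 2473: 1667^1≡1667, 1667^2≡1710, 1667^4≡1014, 1667^8≡1901, 1667^16≡748, 1667^32≡606, 1667^64≡1232, 1667^128≡1875, 1667^256≡1492, 1667^512≡364, 1667^1024≡1427
1401 = 1024 + 256 + 64 + 32 + 16 + 8 + 1, so 1667^1401 ≡ 1427·1492·1232·606·748·1901·1667 ≡ 2119 (mod 2473)
Squares mod 2473: 1401^1≡1401, 1401^2≡1712, 1401^4≡439, 1401^8≡2300, 1401^16≡253, 1401^32≡2184
46 = 32 + 8 + 4 + 2, so 1401^46 ≡ 2184·2300·439·1712 ≡ 889 (mod 2473)
2119·889 = 1883791 ≡ 1838 (mod 2473)
1624 ≠ 1838, so verification fails.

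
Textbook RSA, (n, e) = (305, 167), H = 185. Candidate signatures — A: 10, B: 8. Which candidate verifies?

Candidate A: 10^2 = 100; 10^4 ≡ 100^2 = 10000 ≡ 240; 10^8 ≡ 240^2 = 57600 ≡ 260; 10^16 ≡ 260^2 = 67600 ≡ 195; 10^32 ≡ 195^2 = 38025 ≡ 205; 10^64 ≡ 205^2 = 42025 ≡ 240; 10^128 ≡ 240^2 = 57600 ≡ 260; 167 = 128 + 32 + 4 + 2 + 1, so 10^167 ≡ 260·205·240·100·10 ≡ 185 (mod 305)
  → matches H = 185
Candidate B: 8^2 = 64; 8^4 ≡ 64^2 = 4096 ≡ 131; 8^8 ≡ 131^2 = 17161 ≡ 81; 8^16 ≡ 81^2 = 6561 ≡ 156; 8^32 ≡ 156^2 = 24336 ≡ 241; 8^64 ≡ 241^2 = 58081 ≡ 131; 8^128 ≡ 131^2 = 17161 ≡ 81; 167 = 128 + 32 + 4 + 2 + 1, so 8^167 ≡ 81·241·131·64·8 ≡ 277 (mod 305)

A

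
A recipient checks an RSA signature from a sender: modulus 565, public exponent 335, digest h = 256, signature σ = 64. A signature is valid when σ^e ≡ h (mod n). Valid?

Squares mod 565: σ^1≡64, σ^2≡141, σ^4≡106, σ^8≡501, σ^16≡141, σ^32≡106, σ^64≡501, σ^128≡141, σ^256≡106
335 = 256 + 64 + 8 + 4 + 2 + 1, so σ^335 ≡ 106·501·501·106·141·64 ≡ 309 (mod 565)
σ^335 mod 565 = 309, but h = 256.

no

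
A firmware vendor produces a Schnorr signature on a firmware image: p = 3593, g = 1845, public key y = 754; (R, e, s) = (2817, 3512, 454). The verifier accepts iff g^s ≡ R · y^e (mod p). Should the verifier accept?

accept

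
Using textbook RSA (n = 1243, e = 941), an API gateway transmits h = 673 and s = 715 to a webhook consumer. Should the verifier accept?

reject

s^2 ≡ 715^2 = 511225 ≡ 352
s^4 ≡ 352^2 = 123904 ≡ 847
s^8 ≡ 847^2 = 717409 ≡ 198
s^16 ≡ 198^2 = 39204 ≡ 671
s^32 ≡ 671^2 = 450241 ≡ 275
s^64 ≡ 275^2 = 75625 ≡ 1045
s^128 ≡ 1045^2 = 1092025 ≡ 671
s^256 ≡ 671^2 = 450241 ≡ 275
s^512 ≡ 275^2 = 75625 ≡ 1045
941 = 512 + 256 + 128 + 32 + 8 + 4 + 1, so s^941 ≡ 1045·275·671·275·198·847·715 ≡ 748 (mod 1243)
s^941 mod 1243 = 748, but h = 673.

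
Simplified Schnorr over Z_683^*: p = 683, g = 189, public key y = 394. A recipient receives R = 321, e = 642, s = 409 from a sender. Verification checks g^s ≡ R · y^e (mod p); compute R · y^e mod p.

Squares mod 683: 394^1≡394, 394^2≡195, 394^4≡460, 394^8≡553, 394^16≡508, 394^32≡573, 394^64≡489, 394^128≡71, 394^256≡260, 394^512≡666
642 = 512 + 128 + 2, so 394^642 ≡ 666·71·195 ≡ 270 (mod 683)
R · y^e ≡ 321·270 = 86670 ≡ 612 (mod 683)

612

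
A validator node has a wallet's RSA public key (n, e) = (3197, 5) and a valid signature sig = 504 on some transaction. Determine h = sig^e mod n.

1417

Squares mod 3197: sig^1≡504, sig^2≡1453, sig^4≡1189
5 = 4 + 1, so sig^5 ≡ 1189·504 ≡ 1417 (mod 3197)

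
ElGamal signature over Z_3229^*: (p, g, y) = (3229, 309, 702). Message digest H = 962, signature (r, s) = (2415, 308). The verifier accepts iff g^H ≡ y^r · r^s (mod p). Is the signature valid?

valid

Left side g^H mod p:
309^2 = 95481 ≡ 1840
309^4 ≡ 1840^2 = 3385600 ≡ 1608
309^8 ≡ 1608^2 = 2585664 ≡ 2464
309^16 ≡ 2464^2 = 6071296 ≡ 776
309^32 ≡ 776^2 = 602176 ≡ 1582
309^64 ≡ 1582^2 = 2502724 ≡ 249
309^128 ≡ 249^2 = 62001 ≡ 650
309^256 ≡ 650^2 = 422500 ≡ 2730
309^512 ≡ 2730^2 = 7452900 ≡ 368
962 = 512 + 256 + 128 + 64 + 2, so 309^962 ≡ 368·2730·650·249·1840 ≡ 1160 (mod 3229)
Right side y^r · r^s mod p:
702^2 = 492804 ≡ 1996
702^4 ≡ 1996^2 = 3984016 ≡ 2659
702^8 ≡ 2659^2 = 7070281 ≡ 2000
702^16 ≡ 2000^2 = 4000000 ≡ 2498
702^32 ≡ 2498^2 = 6240004 ≡ 1576
702^64 ≡ 1576^2 = 2483776 ≡ 675
702^128 ≡ 675^2 = 455625 ≡ 336
702^256 ≡ 336^2 = 112896 ≡ 3110
702^512 ≡ 3110^2 = 9672100 ≡ 1245
702^1024 ≡ 1245^2 = 1550025 ≡ 105
702^2048 ≡ 105^2 = 11025 ≡ 1338
2415 = 2048 + 256 + 64 + 32 + 8 + 4 + 2 + 1, so 702^2415 ≡ 1338·3110·675·1576·2000·2659·1996·702 ≡ 2384 (mod 3229)
2415^2 = 5832225 ≡ 651
2415^4 ≡ 651^2 = 423801 ≡ 802
2415^8 ≡ 802^2 = 643204 ≡ 633
2415^16 ≡ 633^2 = 400689 ≡ 293
2415^32 ≡ 293^2 = 85849 ≡ 1895
2415^64 ≡ 1895^2 = 3591025 ≡ 377
2415^128 ≡ 377^2 = 142129 ≡ 53
2415^256 ≡ 53^2 = 2809
308 = 256 + 32 + 16 + 4, so 2415^308 ≡ 2809·1895·293·802 ≡ 1680 (mod 3229)
2384·1680 = 4005120 ≡ 1160 (mod 3229)
1160 ≡ 1160 (mod 3229), so the signature is genuine.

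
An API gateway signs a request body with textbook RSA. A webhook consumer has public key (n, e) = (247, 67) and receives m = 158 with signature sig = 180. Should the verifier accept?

Squares mod 247: sig^1≡180, sig^2≡43, sig^4≡120, sig^8≡74, sig^16≡42, sig^32≡35, sig^64≡237
67 = 64 + 2 + 1, so sig^67 ≡ 237·43·180 ≡ 158 (mod 247)
sig^67 mod 247 = 158 matches m.

accept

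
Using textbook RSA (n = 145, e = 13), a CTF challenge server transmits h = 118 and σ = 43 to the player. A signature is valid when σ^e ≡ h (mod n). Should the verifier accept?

accept

σ^2 ≡ 43^2 = 1849 ≡ 109
σ^4 ≡ 109^2 = 11881 ≡ 136
σ^8 ≡ 136^2 = 18496 ≡ 81
13 = 8 + 4 + 1, so σ^13 ≡ 81·136·43 ≡ 118 (mod 145)
118 = h, so the signature checks out.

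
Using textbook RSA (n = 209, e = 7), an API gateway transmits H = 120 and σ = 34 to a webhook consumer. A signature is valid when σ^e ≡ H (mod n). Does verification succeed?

fails

σ^2 ≡ 34^2 = 1156 ≡ 111
σ^4 ≡ 111^2 = 12321 ≡ 199
7 = 4 + 2 + 1, so σ^7 ≡ 199·111·34 ≡ 89 (mod 209)
σ^7 mod 209 = 89, but H = 120.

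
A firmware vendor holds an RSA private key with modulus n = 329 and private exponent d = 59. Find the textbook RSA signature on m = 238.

m^2 ≡ 238^2 = 56644 ≡ 56
m^4 ≡ 56^2 = 3136 ≡ 175
m^8 ≡ 175^2 = 30625 ≡ 28
m^16 ≡ 28^2 = 784 ≡ 126
m^32 ≡ 126^2 = 15876 ≡ 84
59 = 32 + 16 + 8 + 2 + 1, so m^59 ≡ 84·126·28·56·238 ≡ 224 (mod 329)

224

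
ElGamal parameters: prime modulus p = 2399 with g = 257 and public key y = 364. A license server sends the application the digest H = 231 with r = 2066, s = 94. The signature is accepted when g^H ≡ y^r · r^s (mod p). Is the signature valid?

invalid

Left side g^H mod p:
257^231 mod 2399 = 91
Right side y^r · r^s mod p:
364^2066 mod 2399 = 1058
2066^94 mod 2399 = 1281
1058·1281 = 1355298 ≡ 2262 (mod 2399)
91 ≠ 2262, so verification fails.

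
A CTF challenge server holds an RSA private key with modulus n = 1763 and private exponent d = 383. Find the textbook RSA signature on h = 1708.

1514

Squares mod 1763: h^1≡1708, h^2≡1262, h^4≡655, h^8≡616, h^16≡411, h^32≡1436, h^64≡1149, h^128≡1477, h^256≡698
383 = 256 + 64 + 32 + 16 + 8 + 4 + 2 + 1, so h^383 ≡ 698·1149·1436·411·616·655·1262·1708 ≡ 1514 (mod 1763)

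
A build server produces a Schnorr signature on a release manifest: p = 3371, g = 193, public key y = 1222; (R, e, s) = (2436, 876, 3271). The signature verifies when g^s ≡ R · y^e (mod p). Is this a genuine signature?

g^s mod p:
193^2 = 37249 ≡ 168
193^4 ≡ 168^2 = 28224 ≡ 1256
193^8 ≡ 1256^2 = 1577536 ≡ 3279
193^16 ≡ 3279^2 = 10751841 ≡ 1722
193^32 ≡ 1722^2 = 2965284 ≡ 2175
193^64 ≡ 2175^2 = 4730625 ≡ 1112
193^128 ≡ 1112^2 = 1236544 ≡ 2758
193^256 ≡ 2758^2 = 7606564 ≡ 1588
193^512 ≡ 1588^2 = 2521744 ≡ 236
193^1024 ≡ 236^2 = 55696 ≡ 1760
193^2048 ≡ 1760^2 = 3097600 ≡ 3022
3271 = 2048 + 1024 + 128 + 64 + 4 + 2 + 1, so 193^3271 ≡ 3022·1760·2758·1112·1256·168·193 ≡ 3020 (mod 3371)
R · y^e mod p:
1222^2 = 1493284 ≡ 3302
1222^4 ≡ 3302^2 = 10903204 ≡ 1390
1222^8 ≡ 1390^2 = 1932100 ≡ 517
1222^16 ≡ 517^2 = 267289 ≡ 980
1222^32 ≡ 980^2 = 960400 ≡ 3036
1222^64 ≡ 3036^2 = 9217296 ≡ 982
1222^128 ≡ 982^2 = 964324 ≡ 218
1222^256 ≡ 218^2 = 47524 ≡ 330
1222^512 ≡ 330^2 = 108900 ≡ 1028
876 = 512 + 256 + 64 + 32 + 8 + 4, so 1222^876 ≡ 1028·330·982·3036·517·1390 ≡ 1519 (mod 3371)
2436·1519 = 3700284 ≡ 2297 (mod 3371)
3020 ≠ 2297; the check fails.

forged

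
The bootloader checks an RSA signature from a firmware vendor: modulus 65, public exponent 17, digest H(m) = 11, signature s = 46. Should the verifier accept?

s^2 ≡ 46^2 = 2116 ≡ 36
s^4 ≡ 36^2 = 1296 ≡ 61
s^8 ≡ 61^2 = 3721 ≡ 16
s^16 ≡ 16^2 = 256 ≡ 61
17 = 16 + 1, so s^17 ≡ 61·46 ≡ 11 (mod 65)
Since 11 equals the digest 11, verification succeeds.

accept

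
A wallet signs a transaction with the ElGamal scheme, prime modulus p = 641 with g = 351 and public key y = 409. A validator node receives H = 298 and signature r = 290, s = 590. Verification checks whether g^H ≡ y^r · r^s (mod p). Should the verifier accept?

reject

Left side g^H mod p:
351^2 = 123201 ≡ 129
351^4 ≡ 129^2 = 16641 ≡ 616
351^8 ≡ 616^2 = 379456 ≡ 625
351^16 ≡ 625^2 = 390625 ≡ 256
351^32 ≡ 256^2 = 65536 ≡ 154
351^64 ≡ 154^2 = 23716 ≡ 640
351^128 ≡ 640^2 = 409600 ≡ 1
351^256 ≡ 1^2 = 1
298 = 256 + 32 + 8 + 2, so 351^298 ≡ 1·154·625·129 ≡ 80 (mod 641)
Right side y^r · r^s mod p:
409^2 = 167281 ≡ 621
409^4 ≡ 621^2 = 385641 ≡ 400
409^8 ≡ 400^2 = 160000 ≡ 391
409^16 ≡ 391^2 = 152881 ≡ 323
409^32 ≡ 323^2 = 104329 ≡ 487
409^64 ≡ 487^2 = 237169 ≡ 640
409^128 ≡ 640^2 = 409600 ≡ 1
409^256 ≡ 1^2 = 1
290 = 256 + 32 + 2, so 409^290 ≡ 1·487·621 ≡ 516 (mod 641)
290^2 = 84100 ≡ 129
290^4 ≡ 129^2 = 16641 ≡ 616
290^8 ≡ 616^2 = 379456 ≡ 625
290^16 ≡ 625^2 = 390625 ≡ 256
290^32 ≡ 256^2 = 65536 ≡ 154
290^64 ≡ 154^2 = 23716 ≡ 640
290^128 ≡ 640^2 = 409600 ≡ 1
290^256 ≡ 1^2 = 1
290^512 ≡ 1^2 = 1
590 = 512 + 64 + 8 + 4 + 2, so 290^590 ≡ 1·640·625·616·129 ≡ 321 (mod 641)
516·321 = 165636 ≡ 258 (mod 641)
80 ≠ 258, so verification fails.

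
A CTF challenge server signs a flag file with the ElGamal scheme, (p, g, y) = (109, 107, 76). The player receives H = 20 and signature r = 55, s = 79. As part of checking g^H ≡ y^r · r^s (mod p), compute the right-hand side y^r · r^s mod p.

76^2 = 5776 ≡ 108
76^4 ≡ 108^2 = 11664 ≡ 1
76^8 ≡ 1^2 = 1
76^16 ≡ 1^2 = 1
76^32 ≡ 1^2 = 1
55 = 32 + 16 + 4 + 2 + 1, so 76^55 ≡ 1·1·1·108·76 ≡ 33 (mod 109)
55^2 = 3025 ≡ 82
55^4 ≡ 82^2 = 6724 ≡ 75
55^8 ≡ 75^2 = 5625 ≡ 66
55^16 ≡ 66^2 = 4356 ≡ 105
55^32 ≡ 105^2 = 11025 ≡ 16
55^64 ≡ 16^2 = 256 ≡ 38
79 = 64 + 8 + 4 + 2 + 1, so 55^79 ≡ 38·66·75·82·55 ≡ 23 (mod 109)
y^r · r^s ≡ 33·23 = 759 ≡ 105 (mod 109)

105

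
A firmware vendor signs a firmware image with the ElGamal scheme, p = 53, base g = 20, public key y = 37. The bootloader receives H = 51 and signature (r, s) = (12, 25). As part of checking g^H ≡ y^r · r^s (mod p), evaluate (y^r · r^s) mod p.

37^12 mod 53 = 10
12^25 mod 53 = 22
y^r · r^s ≡ 10·22 = 220 ≡ 8 (mod 53)

8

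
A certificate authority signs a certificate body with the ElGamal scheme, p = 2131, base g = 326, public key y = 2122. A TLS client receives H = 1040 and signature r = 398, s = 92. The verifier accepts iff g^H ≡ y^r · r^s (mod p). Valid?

yes

Left side g^H mod p:
326^1040 mod 2131 = 819
Right side y^r · r^s mod p:
2122^398 mod 2131 = 1247
398^92 mod 2131 = 1660
1247·1660 = 2070020 ≡ 819 (mod 2131)
819 ≡ 819 (mod 2131), so the signature is genuine.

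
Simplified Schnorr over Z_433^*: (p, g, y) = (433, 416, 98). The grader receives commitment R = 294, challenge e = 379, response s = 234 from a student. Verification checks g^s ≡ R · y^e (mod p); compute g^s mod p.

234

416^2 = 173056 ≡ 289
416^4 ≡ 289^2 = 83521 ≡ 385
416^8 ≡ 385^2 = 148225 ≡ 139
416^16 ≡ 139^2 = 19321 ≡ 269
416^32 ≡ 269^2 = 72361 ≡ 50
416^64 ≡ 50^2 = 2500 ≡ 335
416^128 ≡ 335^2 = 112225 ≡ 78
234 = 128 + 64 + 32 + 8 + 2, so 416^234 ≡ 78·335·50·139·289 ≡ 234 (mod 433)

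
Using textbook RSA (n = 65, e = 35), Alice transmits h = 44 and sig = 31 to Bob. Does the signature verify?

does not verify

sig^35 mod 65 = 21
The recovered value 21 does not match the digest 44.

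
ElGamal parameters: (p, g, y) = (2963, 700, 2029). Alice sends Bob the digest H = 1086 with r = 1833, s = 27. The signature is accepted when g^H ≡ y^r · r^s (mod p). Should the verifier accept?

Left side g^H mod p:
700^2 = 490000 ≡ 1105
700^4 ≡ 1105^2 = 1221025 ≡ 269
700^8 ≡ 269^2 = 72361 ≡ 1249
700^16 ≡ 1249^2 = 1560001 ≡ 1463
700^32 ≡ 1463^2 = 2140369 ≡ 1083
700^64 ≡ 1083^2 = 1172889 ≡ 2504
700^128 ≡ 2504^2 = 6270016 ≡ 308
700^256 ≡ 308^2 = 94864 ≡ 48
700^512 ≡ 48^2 = 2304
700^1024 ≡ 2304^2 = 5308416 ≡ 1683
1086 = 1024 + 32 + 16 + 8 + 4 + 2, so 700^1086 ≡ 1683·1083·1463·1249·269·1105 ≡ 2583 (mod 2963)
Right side y^r · r^s mod p:
2029^2 = 4116841 ≡ 1234
2029^4 ≡ 1234^2 = 1522756 ≡ 2737
2029^8 ≡ 2737^2 = 7491169 ≡ 705
2029^16 ≡ 705^2 = 497025 ≡ 2204
2029^32 ≡ 2204^2 = 4857616 ≡ 1259
2029^64 ≡ 1259^2 = 1585081 ≡ 2839
2029^128 ≡ 2839^2 = 8059921 ≡ 561
2029^256 ≡ 561^2 = 314721 ≡ 643
2029^512 ≡ 643^2 = 413449 ≡ 1592
2029^1024 ≡ 1592^2 = 2534464 ≡ 1099
1833 = 1024 + 512 + 256 + 32 + 8 + 1, so 2029^1833 ≡ 1099·1592·643·1259·705·2029 ≡ 2074 (mod 2963)
1833^2 = 3359889 ≡ 2810
1833^4 ≡ 2810^2 = 7896100 ≡ 2668
1833^8 ≡ 2668^2 = 7118224 ≡ 1098
1833^16 ≡ 1098^2 = 1205604 ≡ 2626
27 = 16 + 8 + 2 + 1, so 1833^27 ≡ 2626·1098·2810·1833 ≡ 78 (mod 2963)
2074·78 = 161772 ≡ 1770 (mod 2963)
2583 ≠ 1770, so verification fails.

reject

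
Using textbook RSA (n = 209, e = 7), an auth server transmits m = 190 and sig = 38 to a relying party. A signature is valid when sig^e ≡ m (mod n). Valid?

yes

sig^2 ≡ 38^2 = 1444 ≡ 190
sig^4 ≡ 190^2 = 36100 ≡ 152
7 = 4 + 2 + 1, so sig^7 ≡ 152·190·38 ≡ 190 (mod 209)
sig^7 mod 209 = 190 matches m.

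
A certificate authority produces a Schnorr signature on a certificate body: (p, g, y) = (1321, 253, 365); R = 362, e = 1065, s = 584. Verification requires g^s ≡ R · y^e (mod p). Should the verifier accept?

g^s mod p:
253^2 = 64009 ≡ 601
253^4 ≡ 601^2 = 361201 ≡ 568
253^8 ≡ 568^2 = 322624 ≡ 300
253^16 ≡ 300^2 = 90000 ≡ 172
253^32 ≡ 172^2 = 29584 ≡ 522
253^64 ≡ 522^2 = 272484 ≡ 358
253^128 ≡ 358^2 = 128164 ≡ 27
253^256 ≡ 27^2 = 729
253^512 ≡ 729^2 = 531441 ≡ 399
584 = 512 + 64 + 8, so 253^584 ≡ 399·358·300 ≡ 681 (mod 1321)
R · y^e mod p:
365^2 = 133225 ≡ 1125
365^4 ≡ 1125^2 = 1265625 ≡ 107
365^8 ≡ 107^2 = 11449 ≡ 881
365^16 ≡ 881^2 = 776161 ≡ 734
365^32 ≡ 734^2 = 538756 ≡ 1109
365^64 ≡ 1109^2 = 1229881 ≡ 30
365^128 ≡ 30^2 = 900
365^256 ≡ 900^2 = 810000 ≡ 227
365^512 ≡ 227^2 = 51529 ≡ 10
365^1024 ≡ 10^2 = 100
1065 = 1024 + 32 + 8 + 1, so 365^1065 ≡ 100·1109·881·365 ≡ 1020 (mod 1321)
362·1020 = 369240 ≡ 681 (mod 1321)
681 ≡ 681 (mod 1321); signature holds.

accept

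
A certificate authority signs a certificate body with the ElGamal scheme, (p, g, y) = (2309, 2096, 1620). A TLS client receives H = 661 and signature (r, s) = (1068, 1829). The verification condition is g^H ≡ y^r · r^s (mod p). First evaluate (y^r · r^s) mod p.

1620^2 = 2624400 ≡ 1376
1620^4 ≡ 1376^2 = 1893376 ≡ 2305
1620^8 ≡ 2305^2 = 5313025 ≡ 16
1620^16 ≡ 16^2 = 256
1620^32 ≡ 256^2 = 65536 ≡ 884
1620^64 ≡ 884^2 = 781456 ≡ 1014
1620^128 ≡ 1014^2 = 1028196 ≡ 691
1620^256 ≡ 691^2 = 477481 ≡ 1827
1620^512 ≡ 1827^2 = 3337929 ≡ 1424
1620^1024 ≡ 1424^2 = 2027776 ≡ 474
1068 = 1024 + 32 + 8 + 4, so 1620^1068 ≡ 474·884·16·2305 ≡ 2011 (mod 2309)
1068^2 = 1140624 ≡ 2287
1068^4 ≡ 2287^2 = 5230369 ≡ 484
1068^8 ≡ 484^2 = 234256 ≡ 1047
1068^16 ≡ 1047^2 = 1096209 ≡ 1743
1068^32 ≡ 1743^2 = 3038049 ≡ 1714
1068^64 ≡ 1714^2 = 2937796 ≡ 748
1068^128 ≡ 748^2 = 559504 ≡ 726
1068^256 ≡ 726^2 = 527076 ≡ 624
1068^512 ≡ 624^2 = 389376 ≡ 1464
1068^1024 ≡ 1464^2 = 2143296 ≡ 544
1829 = 1024 + 512 + 256 + 32 + 4 + 1, so 1068^1829 ≡ 544·1464·624·1714·484·1068 ≡ 834 (mod 2309)
y^r · r^s ≡ 2011·834 = 1677174 ≡ 840 (mod 2309)

840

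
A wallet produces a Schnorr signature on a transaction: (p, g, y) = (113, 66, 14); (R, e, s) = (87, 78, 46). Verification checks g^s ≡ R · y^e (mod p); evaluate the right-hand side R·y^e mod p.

77

14^2 = 196 ≡ 83
14^4 ≡ 83^2 = 6889 ≡ 109
14^8 ≡ 109^2 = 11881 ≡ 16
14^16 ≡ 16^2 = 256 ≡ 30
14^32 ≡ 30^2 = 900 ≡ 109
14^64 ≡ 109^2 = 11881 ≡ 16
78 = 64 + 8 + 4 + 2, so 14^78 ≡ 16·16·109·83 ≡ 97 (mod 113)
R · y^e ≡ 87·97 = 8439 ≡ 77 (mod 113)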